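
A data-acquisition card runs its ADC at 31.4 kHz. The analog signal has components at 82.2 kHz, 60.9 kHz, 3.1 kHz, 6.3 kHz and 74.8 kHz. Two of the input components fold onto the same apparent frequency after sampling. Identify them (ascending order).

fs/2 = 15.7 kHz.
82.2 kHz mod fs = 19.4 kHz.
19.4 kHz > fs/2 = 15.7 kHz, folds to fs − 19.4 kHz = 12 kHz.
60.9 kHz mod fs = 29.5 kHz.
29.5 kHz > fs/2 = 15.7 kHz, folds to fs − 29.5 kHz = 1.9 kHz.
3.1 kHz ≤ fs/2 = 15.7 kHz, passes unchanged.
6.3 kHz ≤ fs/2 = 15.7 kHz, passes unchanged.
74.8 kHz mod fs = 12 kHz.
12 kHz ≤ fs/2 = 15.7 kHz, appears at 12 kHz.
74.8 kHz and 82.2 kHz both map to 12 kHz.

74.8 kHz, 82.2 kHz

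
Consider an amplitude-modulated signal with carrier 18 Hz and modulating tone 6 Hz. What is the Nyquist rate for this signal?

AM sidebands sit at fc ± fm = 12 Hz and 24 Hz.
Highest-frequency component: 24 Hz.
Nyquist rate = 2 × 24 Hz = 48 Hz.

48 Hz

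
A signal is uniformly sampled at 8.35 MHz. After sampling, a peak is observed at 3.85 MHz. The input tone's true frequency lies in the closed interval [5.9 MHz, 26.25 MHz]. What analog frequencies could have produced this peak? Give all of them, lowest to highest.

Frequencies that alias to 3.85 MHz are k·fs ± 3.85 MHz for integer k ≥ 0.
k=0: 3.85 MHz.
k=1: 4.5 MHz, 12.2 MHz.
k=2: 12.85 MHz, 20.55 MHz.
k=3: 21.2 MHz, 28.9 MHz.
k=4: 29.55 MHz, 37.25 MHz.
Within [5.9 MHz, 26.25 MHz]: 12.2 MHz, 12.85 MHz, 20.55 MHz, 21.2 MHz.

12.2 MHz, 12.85 MHz, 20.55 MHz, 21.2 MHz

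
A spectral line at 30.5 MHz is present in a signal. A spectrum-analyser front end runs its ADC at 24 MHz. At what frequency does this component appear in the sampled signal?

30.5 MHz mod fs = 6.5 MHz.
6.5 MHz ≤ fs/2 = 12 MHz, appears at 6.5 MHz.

6.5 MHz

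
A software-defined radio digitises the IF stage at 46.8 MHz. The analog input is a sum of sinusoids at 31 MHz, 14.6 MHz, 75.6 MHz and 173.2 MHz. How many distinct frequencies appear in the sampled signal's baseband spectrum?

fs/2 = 23.4 MHz.
31 MHz > fs/2 = 23.4 MHz, folds to fs − 31 MHz = 15.8 MHz.
14.6 MHz ≤ fs/2 = 23.4 MHz, passes unchanged.
75.6 MHz mod fs = 28.8 MHz.
28.8 MHz > fs/2 = 23.4 MHz, folds to fs − 28.8 MHz = 18 MHz.
173.2 MHz mod fs = 32.8 MHz.
32.8 MHz > fs/2 = 23.4 MHz, folds to fs − 32.8 MHz = 14 MHz.
Distinct values: {14 MHz, 14.6 MHz, 15.8 MHz, 18 MHz} → 4.

4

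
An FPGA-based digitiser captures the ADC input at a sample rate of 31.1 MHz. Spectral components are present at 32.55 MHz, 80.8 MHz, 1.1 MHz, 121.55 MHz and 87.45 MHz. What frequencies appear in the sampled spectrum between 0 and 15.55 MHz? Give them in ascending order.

1.1 MHz, 1.45 MHz, 2.85 MHz, 5.85 MHz, 12.5 MHz

fs/2 = 15.55 MHz.
32.55 MHz mod fs = 1.45 MHz.
1.45 MHz ≤ fs/2 = 15.55 MHz, appears at 1.45 MHz.
80.8 MHz mod fs = 18.6 MHz.
18.6 MHz > fs/2 = 15.55 MHz, folds to fs − 18.6 MHz = 12.5 MHz.
1.1 MHz ≤ fs/2 = 15.55 MHz, passes unchanged.
121.55 MHz mod fs = 28.25 MHz.
28.25 MHz > fs/2 = 15.55 MHz, folds to fs − 28.25 MHz = 2.85 MHz.
87.45 MHz mod fs = 25.25 MHz.
25.25 MHz > fs/2 = 15.55 MHz, folds to fs − 25.25 MHz = 5.85 MHz.
Distinct values: {1.1 MHz, 1.45 MHz, 2.85 MHz, 5.85 MHz, 12.5 MHz}.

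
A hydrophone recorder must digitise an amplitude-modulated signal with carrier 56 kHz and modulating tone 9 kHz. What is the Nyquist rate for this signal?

AM sidebands sit at fc ± fm = 47 kHz and 65 kHz.
Highest-frequency component: 65 kHz.
Nyquist rate = 2 × 65 kHz = 130 kHz.

130 kHz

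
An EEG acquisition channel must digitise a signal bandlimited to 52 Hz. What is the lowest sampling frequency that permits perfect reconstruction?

104 Hz

Nyquist rate = 2 × 52 Hz = 104 Hz.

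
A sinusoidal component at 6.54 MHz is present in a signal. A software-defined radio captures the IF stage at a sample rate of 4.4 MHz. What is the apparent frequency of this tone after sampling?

6.54 MHz mod fs = 2.14 MHz.
2.14 MHz ≤ fs/2 = 2.2 MHz, appears at 2.14 MHz.

2.14 MHz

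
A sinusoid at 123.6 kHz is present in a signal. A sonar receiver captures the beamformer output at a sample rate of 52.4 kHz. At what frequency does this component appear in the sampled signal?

123.6 kHz mod fs = 18.8 kHz.
18.8 kHz ≤ fs/2 = 26.2 kHz, appears at 18.8 kHz.

18.8 kHz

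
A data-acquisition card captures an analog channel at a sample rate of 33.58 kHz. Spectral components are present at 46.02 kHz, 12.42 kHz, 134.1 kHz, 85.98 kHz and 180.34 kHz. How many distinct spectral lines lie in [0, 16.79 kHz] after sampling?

4

fs/2 = 16.79 kHz.
46.02 kHz mod fs = 12.44 kHz.
12.44 kHz ≤ fs/2 = 16.79 kHz, appears at 12.44 kHz.
12.42 kHz ≤ fs/2 = 16.79 kHz, passes unchanged.
134.1 kHz mod fs = 33.36 kHz.
33.36 kHz > fs/2 = 16.79 kHz, folds to fs − 33.36 kHz = 0.22 kHz.
85.98 kHz mod fs = 18.82 kHz.
18.82 kHz > fs/2 = 16.79 kHz, folds to fs − 18.82 kHz = 14.76 kHz.
180.34 kHz mod fs = 12.44 kHz.
12.44 kHz ≤ fs/2 = 16.79 kHz, appears at 12.44 kHz.
Distinct values: {0.22 kHz, 12.42 kHz, 12.44 kHz, 14.76 kHz} → 4.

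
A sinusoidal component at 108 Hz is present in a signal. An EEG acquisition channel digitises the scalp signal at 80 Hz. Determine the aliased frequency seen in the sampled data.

28 Hz

108 Hz mod fs = 28 Hz.
28 Hz ≤ fs/2 = 40 Hz, appears at 28 Hz.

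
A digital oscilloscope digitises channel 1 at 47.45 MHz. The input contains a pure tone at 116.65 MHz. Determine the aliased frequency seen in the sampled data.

116.65 MHz mod fs = 21.75 MHz.
21.75 MHz ≤ fs/2 = 23.725 MHz, appears at 21.75 MHz.

21.75 MHz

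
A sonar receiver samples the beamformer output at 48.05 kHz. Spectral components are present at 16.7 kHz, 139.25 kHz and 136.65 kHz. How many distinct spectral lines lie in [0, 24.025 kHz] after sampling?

3

fs/2 = 24.025 kHz.
16.7 kHz ≤ fs/2 = 24.025 kHz, passes unchanged.
139.25 kHz mod fs = 43.15 kHz.
43.15 kHz > fs/2 = 24.025 kHz, folds to fs − 43.15 kHz = 4.9 kHz.
136.65 kHz mod fs = 40.55 kHz.
40.55 kHz > fs/2 = 24.025 kHz, folds to fs − 40.55 kHz = 7.5 kHz.
Distinct values: {4.9 kHz, 7.5 kHz, 16.7 kHz} → 3.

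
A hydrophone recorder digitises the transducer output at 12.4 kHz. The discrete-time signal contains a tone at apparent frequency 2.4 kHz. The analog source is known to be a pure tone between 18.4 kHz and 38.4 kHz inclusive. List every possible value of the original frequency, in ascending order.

Frequencies that alias to 2.4 kHz are k·fs ± 2.4 kHz for integer k ≥ 0.
k=0: 2.4 kHz.
k=1: 10 kHz, 14.8 kHz.
k=2: 22.4 kHz, 27.2 kHz.
k=3: 34.8 kHz, 39.6 kHz.
k=4: 47.2 kHz, 52 kHz.
Within [18.4 kHz, 38.4 kHz]: 22.4 kHz, 27.2 kHz, 34.8 kHz.

22.4 kHz, 27.2 kHz, 34.8 kHz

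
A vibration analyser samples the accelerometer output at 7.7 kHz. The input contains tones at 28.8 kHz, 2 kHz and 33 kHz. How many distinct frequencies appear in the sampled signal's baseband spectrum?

2

fs/2 = 3.85 kHz.
28.8 kHz mod fs = 5.7 kHz.
5.7 kHz > fs/2 = 3.85 kHz, folds to fs − 5.7 kHz = 2 kHz.
2 kHz ≤ fs/2 = 3.85 kHz, passes unchanged.
33 kHz mod fs = 2.2 kHz.
2.2 kHz ≤ fs/2 = 3.85 kHz, appears at 2.2 kHz.
Distinct values: {2 kHz, 2.2 kHz} → 2.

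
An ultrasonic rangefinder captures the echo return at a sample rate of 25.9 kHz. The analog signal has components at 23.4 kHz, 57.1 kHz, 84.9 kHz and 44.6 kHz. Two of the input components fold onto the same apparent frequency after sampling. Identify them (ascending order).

fs/2 = 12.95 kHz.
23.4 kHz > fs/2 = 12.95 kHz, folds to fs − 23.4 kHz = 2.5 kHz.
57.1 kHz mod fs = 5.3 kHz.
5.3 kHz ≤ fs/2 = 12.95 kHz, appears at 5.3 kHz.
84.9 kHz mod fs = 7.2 kHz.
7.2 kHz ≤ fs/2 = 12.95 kHz, appears at 7.2 kHz.
44.6 kHz mod fs = 18.7 kHz.
18.7 kHz > fs/2 = 12.95 kHz, folds to fs − 18.7 kHz = 7.2 kHz.
44.6 kHz and 84.9 kHz both map to 7.2 kHz.

44.6 kHz, 84.9 kHz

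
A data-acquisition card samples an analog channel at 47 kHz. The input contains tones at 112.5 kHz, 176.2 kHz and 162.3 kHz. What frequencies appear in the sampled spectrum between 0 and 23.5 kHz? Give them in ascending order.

11.8 kHz, 18.5 kHz, 21.3 kHz

fs/2 = 23.5 kHz.
112.5 kHz mod fs = 18.5 kHz.
18.5 kHz ≤ fs/2 = 23.5 kHz, appears at 18.5 kHz.
176.2 kHz mod fs = 35.2 kHz.
35.2 kHz > fs/2 = 23.5 kHz, folds to fs − 35.2 kHz = 11.8 kHz.
162.3 kHz mod fs = 21.3 kHz.
21.3 kHz ≤ fs/2 = 23.5 kHz, appears at 21.3 kHz.
Distinct values: {11.8 kHz, 18.5 kHz, 21.3 kHz}.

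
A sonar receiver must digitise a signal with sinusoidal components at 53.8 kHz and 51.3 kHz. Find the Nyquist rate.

Highest-frequency component: 53.8 kHz.
Nyquist rate = 2 × 53.8 kHz = 107.6 kHz.

107.6 kHz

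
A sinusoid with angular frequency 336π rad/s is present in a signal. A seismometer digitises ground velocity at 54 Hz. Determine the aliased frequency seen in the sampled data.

6 Hz

ω = 336π rad/s → f = ω/(2π) = 168 Hz.
168 Hz mod fs = 6 Hz.
6 Hz ≤ fs/2 = 27 Hz, appears at 6 Hz.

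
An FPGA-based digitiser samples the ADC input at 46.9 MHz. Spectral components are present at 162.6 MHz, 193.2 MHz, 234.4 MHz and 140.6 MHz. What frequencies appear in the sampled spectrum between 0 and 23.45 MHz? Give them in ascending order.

0.1 MHz, 5.6 MHz, 21.9 MHz

fs/2 = 23.45 MHz.
162.6 MHz mod fs = 21.9 MHz.
21.9 MHz ≤ fs/2 = 23.45 MHz, appears at 21.9 MHz.
193.2 MHz mod fs = 5.6 MHz.
5.6 MHz ≤ fs/2 = 23.45 MHz, appears at 5.6 MHz.
234.4 MHz mod fs = 46.8 MHz.
46.8 MHz > fs/2 = 23.45 MHz, folds to fs − 46.8 MHz = 0.1 MHz.
140.6 MHz mod fs = 46.8 MHz.
46.8 MHz > fs/2 = 23.45 MHz, folds to fs − 46.8 MHz = 0.1 MHz.
Distinct values: {0.1 MHz, 5.6 MHz, 21.9 MHz}.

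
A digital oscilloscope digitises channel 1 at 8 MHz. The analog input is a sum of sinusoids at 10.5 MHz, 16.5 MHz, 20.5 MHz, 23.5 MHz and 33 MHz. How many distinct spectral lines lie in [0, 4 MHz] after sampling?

4

fs/2 = 4 MHz.
10.5 MHz mod fs = 2.5 MHz.
2.5 MHz ≤ fs/2 = 4 MHz, appears at 2.5 MHz.
16.5 MHz mod fs = 0.5 MHz.
0.5 MHz ≤ fs/2 = 4 MHz, appears at 0.5 MHz.
20.5 MHz mod fs = 4.5 MHz.
4.5 MHz > fs/2 = 4 MHz, folds to fs − 4.5 MHz = 3.5 MHz.
23.5 MHz mod fs = 7.5 MHz.
7.5 MHz > fs/2 = 4 MHz, folds to fs − 7.5 MHz = 0.5 MHz.
33 MHz mod fs = 1 MHz.
1 MHz ≤ fs/2 = 4 MHz, appears at 1 MHz.
Distinct values: {0.5 MHz, 1 MHz, 2.5 MHz, 3.5 MHz} → 4.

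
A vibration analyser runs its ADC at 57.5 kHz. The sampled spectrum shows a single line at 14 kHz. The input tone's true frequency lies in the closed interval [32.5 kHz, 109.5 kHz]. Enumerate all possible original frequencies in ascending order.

Frequencies that alias to 14 kHz are k·fs ± 14 kHz for integer k ≥ 0.
k=0: 14 kHz.
k=1: 43.5 kHz, 71.5 kHz.
k=2: 101 kHz, 129 kHz.
k=3: 158.5 kHz, 186.5 kHz.
Within [32.5 kHz, 109.5 kHz]: 43.5 kHz, 71.5 kHz, 101 kHz.

43.5 kHz, 71.5 kHz, 101 kHz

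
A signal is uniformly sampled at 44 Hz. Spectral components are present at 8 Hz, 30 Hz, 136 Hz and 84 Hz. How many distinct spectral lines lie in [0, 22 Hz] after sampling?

fs/2 = 22 Hz.
8 Hz ≤ fs/2 = 22 Hz, passes unchanged.
30 Hz > fs/2 = 22 Hz, folds to fs − 30 Hz = 14 Hz.
136 Hz mod fs = 4 Hz.
4 Hz ≤ fs/2 = 22 Hz, appears at 4 Hz.
84 Hz mod fs = 40 Hz.
40 Hz > fs/2 = 22 Hz, folds to fs − 40 Hz = 4 Hz.
Distinct values: {4 Hz, 8 Hz, 14 Hz} → 3.

3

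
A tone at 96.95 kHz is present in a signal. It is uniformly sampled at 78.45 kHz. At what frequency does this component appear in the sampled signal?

18.5 kHz

96.95 kHz mod fs = 18.5 kHz.
18.5 kHz ≤ fs/2 = 39.225 kHz, appears at 18.5 kHz.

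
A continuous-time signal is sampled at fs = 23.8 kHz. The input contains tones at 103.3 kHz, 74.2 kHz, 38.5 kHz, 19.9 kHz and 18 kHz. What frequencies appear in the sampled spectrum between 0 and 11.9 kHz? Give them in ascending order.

fs/2 = 11.9 kHz.
103.3 kHz mod fs = 8.1 kHz.
8.1 kHz ≤ fs/2 = 11.9 kHz, appears at 8.1 kHz.
74.2 kHz mod fs = 2.8 kHz.
2.8 kHz ≤ fs/2 = 11.9 kHz, appears at 2.8 kHz.
38.5 kHz mod fs = 14.7 kHz.
14.7 kHz > fs/2 = 11.9 kHz, folds to fs − 14.7 kHz = 9.1 kHz.
19.9 kHz > fs/2 = 11.9 kHz, folds to fs − 19.9 kHz = 3.9 kHz.
18 kHz > fs/2 = 11.9 kHz, folds to fs − 18 kHz = 5.8 kHz.
Distinct values: {2.8 kHz, 3.9 kHz, 5.8 kHz, 8.1 kHz, 9.1 kHz}.

2.8 kHz, 3.9 kHz, 5.8 kHz, 8.1 kHz, 9.1 kHz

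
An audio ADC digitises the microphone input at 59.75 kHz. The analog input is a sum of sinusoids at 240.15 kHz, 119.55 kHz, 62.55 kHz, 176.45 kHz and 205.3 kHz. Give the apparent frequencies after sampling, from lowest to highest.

fs/2 = 29.875 kHz.
240.15 kHz mod fs = 1.15 kHz.
1.15 kHz ≤ fs/2 = 29.875 kHz, appears at 1.15 kHz.
119.55 kHz mod fs = 0.05 kHz.
0.05 kHz ≤ fs/2 = 29.875 kHz, appears at 0.05 kHz.
62.55 kHz mod fs = 2.8 kHz.
2.8 kHz ≤ fs/2 = 29.875 kHz, appears at 2.8 kHz.
176.45 kHz mod fs = 56.95 kHz.
56.95 kHz > fs/2 = 29.875 kHz, folds to fs − 56.95 kHz = 2.8 kHz.
205.3 kHz mod fs = 26.05 kHz.
26.05 kHz ≤ fs/2 = 29.875 kHz, appears at 26.05 kHz.
Distinct values: {0.05 kHz, 1.15 kHz, 2.8 kHz, 26.05 kHz}.

0.05 kHz, 1.15 kHz, 2.8 kHz, 26.05 kHz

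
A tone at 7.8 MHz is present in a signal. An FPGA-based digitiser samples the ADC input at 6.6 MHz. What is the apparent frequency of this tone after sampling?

1.2 MHz

7.8 MHz mod fs = 1.2 MHz.
1.2 MHz ≤ fs/2 = 3.3 MHz, appears at 1.2 MHz.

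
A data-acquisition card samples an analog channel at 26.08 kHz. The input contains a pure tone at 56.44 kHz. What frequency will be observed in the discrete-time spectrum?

56.44 kHz mod fs = 4.28 kHz.
4.28 kHz ≤ fs/2 = 13.04 kHz, appears at 4.28 kHz.

4.28 kHz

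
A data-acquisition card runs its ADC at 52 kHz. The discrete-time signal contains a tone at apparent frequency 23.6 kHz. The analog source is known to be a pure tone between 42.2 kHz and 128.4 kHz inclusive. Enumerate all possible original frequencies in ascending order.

Frequencies that alias to 23.6 kHz are k·fs ± 23.6 kHz for integer k ≥ 0.
k=0: 23.6 kHz.
k=1: 28.4 kHz, 75.6 kHz.
k=2: 80.4 kHz, 127.6 kHz.
k=3: 132.4 kHz, 179.6 kHz.
Within [42.2 kHz, 128.4 kHz]: 75.6 kHz, 80.4 kHz, 127.6 kHz.

75.6 kHz, 80.4 kHz, 127.6 kHz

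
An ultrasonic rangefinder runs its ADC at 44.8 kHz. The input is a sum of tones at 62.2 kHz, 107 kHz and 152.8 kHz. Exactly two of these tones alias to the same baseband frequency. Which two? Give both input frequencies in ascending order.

62.2 kHz, 107 kHz

fs/2 = 22.4 kHz.
62.2 kHz mod fs = 17.4 kHz.
17.4 kHz ≤ fs/2 = 22.4 kHz, appears at 17.4 kHz.
107 kHz mod fs = 17.4 kHz.
17.4 kHz ≤ fs/2 = 22.4 kHz, appears at 17.4 kHz.
152.8 kHz mod fs = 18.4 kHz.
18.4 kHz ≤ fs/2 = 22.4 kHz, appears at 18.4 kHz.
62.2 kHz and 107 kHz both map to 17.4 kHz.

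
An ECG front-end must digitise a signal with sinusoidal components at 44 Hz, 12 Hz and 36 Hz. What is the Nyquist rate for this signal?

Highest-frequency component: 44 Hz.
Nyquist rate = 2 × 44 Hz = 88 Hz.

88 Hz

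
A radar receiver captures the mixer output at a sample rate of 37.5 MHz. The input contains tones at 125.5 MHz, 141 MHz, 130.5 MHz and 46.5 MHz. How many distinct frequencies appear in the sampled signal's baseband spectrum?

3

fs/2 = 18.75 MHz.
125.5 MHz mod fs = 13 MHz.
13 MHz ≤ fs/2 = 18.75 MHz, appears at 13 MHz.
141 MHz mod fs = 28.5 MHz.
28.5 MHz > fs/2 = 18.75 MHz, folds to fs − 28.5 MHz = 9 MHz.
130.5 MHz mod fs = 18 MHz.
18 MHz ≤ fs/2 = 18.75 MHz, appears at 18 MHz.
46.5 MHz mod fs = 9 MHz.
9 MHz ≤ fs/2 = 18.75 MHz, appears at 9 MHz.
Distinct values: {9 MHz, 13 MHz, 18 MHz} → 3.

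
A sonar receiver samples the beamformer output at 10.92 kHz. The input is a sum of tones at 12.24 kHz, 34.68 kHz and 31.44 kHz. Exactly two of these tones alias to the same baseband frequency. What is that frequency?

fs/2 = 5.46 kHz.
12.24 kHz mod fs = 1.32 kHz.
1.32 kHz ≤ fs/2 = 5.46 kHz, appears at 1.32 kHz.
34.68 kHz mod fs = 1.92 kHz.
1.92 kHz ≤ fs/2 = 5.46 kHz, appears at 1.92 kHz.
31.44 kHz mod fs = 9.6 kHz.
9.6 kHz > fs/2 = 5.46 kHz, folds to fs − 9.6 kHz = 1.32 kHz.
12.24 kHz and 31.44 kHz both map to 1.32 kHz.

1.32 kHz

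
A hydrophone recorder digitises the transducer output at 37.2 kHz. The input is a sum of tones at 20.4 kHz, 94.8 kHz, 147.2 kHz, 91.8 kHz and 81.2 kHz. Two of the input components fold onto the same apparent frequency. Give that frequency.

fs/2 = 18.6 kHz.
20.4 kHz > fs/2 = 18.6 kHz, folds to fs − 20.4 kHz = 16.8 kHz.
94.8 kHz mod fs = 20.4 kHz.
20.4 kHz > fs/2 = 18.6 kHz, folds to fs − 20.4 kHz = 16.8 kHz.
147.2 kHz mod fs = 35.6 kHz.
35.6 kHz > fs/2 = 18.6 kHz, folds to fs − 35.6 kHz = 1.6 kHz.
91.8 kHz mod fs = 17.4 kHz.
17.4 kHz ≤ fs/2 = 18.6 kHz, appears at 17.4 kHz.
81.2 kHz mod fs = 6.8 kHz.
6.8 kHz ≤ fs/2 = 18.6 kHz, appears at 6.8 kHz.
20.4 kHz and 94.8 kHz both map to 16.8 kHz.

16.8 kHz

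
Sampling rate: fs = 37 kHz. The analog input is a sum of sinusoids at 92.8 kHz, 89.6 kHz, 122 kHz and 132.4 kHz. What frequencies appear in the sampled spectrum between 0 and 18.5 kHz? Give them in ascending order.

11 kHz, 15.6 kHz, 18.2 kHz

fs/2 = 18.5 kHz.
92.8 kHz mod fs = 18.8 kHz.
18.8 kHz > fs/2 = 18.5 kHz, folds to fs − 18.8 kHz = 18.2 kHz.
89.6 kHz mod fs = 15.6 kHz.
15.6 kHz ≤ fs/2 = 18.5 kHz, appears at 15.6 kHz.
122 kHz mod fs = 11 kHz.
11 kHz ≤ fs/2 = 18.5 kHz, appears at 11 kHz.
132.4 kHz mod fs = 21.4 kHz.
21.4 kHz > fs/2 = 18.5 kHz, folds to fs − 21.4 kHz = 15.6 kHz.
Distinct values: {11 kHz, 15.6 kHz, 18.2 kHz}.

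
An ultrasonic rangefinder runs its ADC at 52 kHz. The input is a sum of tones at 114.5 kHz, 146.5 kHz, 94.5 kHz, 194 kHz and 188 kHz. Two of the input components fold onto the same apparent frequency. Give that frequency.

fs/2 = 26 kHz.
114.5 kHz mod fs = 10.5 kHz.
10.5 kHz ≤ fs/2 = 26 kHz, appears at 10.5 kHz.
146.5 kHz mod fs = 42.5 kHz.
42.5 kHz > fs/2 = 26 kHz, folds to fs − 42.5 kHz = 9.5 kHz.
94.5 kHz mod fs = 42.5 kHz.
42.5 kHz > fs/2 = 26 kHz, folds to fs − 42.5 kHz = 9.5 kHz.
194 kHz mod fs = 38 kHz.
38 kHz > fs/2 = 26 kHz, folds to fs − 38 kHz = 14 kHz.
188 kHz mod fs = 32 kHz.
32 kHz > fs/2 = 26 kHz, folds to fs − 32 kHz = 20 kHz.
94.5 kHz and 146.5 kHz both map to 9.5 kHz.

9.5 kHz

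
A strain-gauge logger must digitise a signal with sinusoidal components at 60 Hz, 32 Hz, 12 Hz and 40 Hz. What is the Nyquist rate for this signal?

Highest-frequency component: 60 Hz.
Nyquist rate = 2 × 60 Hz = 120 Hz.

120 Hz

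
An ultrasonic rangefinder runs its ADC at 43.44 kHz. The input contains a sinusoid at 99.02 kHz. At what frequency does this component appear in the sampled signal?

99.02 kHz mod fs = 12.14 kHz.
12.14 kHz ≤ fs/2 = 21.72 kHz, appears at 12.14 kHz.

12.14 kHz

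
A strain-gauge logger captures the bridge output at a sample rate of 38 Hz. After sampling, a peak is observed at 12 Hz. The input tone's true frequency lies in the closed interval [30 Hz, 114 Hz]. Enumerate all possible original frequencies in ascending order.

50 Hz, 64 Hz, 88 Hz, 102 Hz

Frequencies that alias to 12 Hz are k·fs ± 12 Hz for integer k ≥ 0.
k=0: 12 Hz.
k=1: 26 Hz, 50 Hz.
k=2: 64 Hz, 88 Hz.
k=3: 102 Hz, 126 Hz.
k=4: 140 Hz, 164 Hz.
Within [30 Hz, 114 Hz]: 50 Hz, 64 Hz, 88 Hz, 102 Hz.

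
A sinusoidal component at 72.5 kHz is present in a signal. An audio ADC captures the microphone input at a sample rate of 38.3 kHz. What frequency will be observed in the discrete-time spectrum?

72.5 kHz mod fs = 34.2 kHz.
34.2 kHz > fs/2 = 19.15 kHz, folds to fs − 34.2 kHz = 4.1 kHz.

4.1 kHz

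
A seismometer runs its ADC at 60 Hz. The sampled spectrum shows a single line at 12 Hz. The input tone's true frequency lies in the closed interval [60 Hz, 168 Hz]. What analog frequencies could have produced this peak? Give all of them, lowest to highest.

72 Hz, 108 Hz, 132 Hz, 168 Hz

Frequencies that alias to 12 Hz are k·fs ± 12 Hz for integer k ≥ 0.
k=0: 12 Hz.
k=1: 48 Hz, 72 Hz.
k=2: 108 Hz, 132 Hz.
k=3: 168 Hz, 192 Hz.
k=4: 228 Hz, 252 Hz.
Within [60 Hz, 168 Hz]: 72 Hz, 108 Hz, 132 Hz, 168 Hz.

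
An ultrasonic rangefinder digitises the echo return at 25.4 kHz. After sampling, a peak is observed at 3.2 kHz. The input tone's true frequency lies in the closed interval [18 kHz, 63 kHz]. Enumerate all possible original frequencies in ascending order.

Frequencies that alias to 3.2 kHz are k·fs ± 3.2 kHz for integer k ≥ 0.
k=0: 3.2 kHz.
k=1: 22.2 kHz, 28.6 kHz.
k=2: 47.6 kHz, 54 kHz.
k=3: 73 kHz, 79.4 kHz.
Within [18 kHz, 63 kHz]: 22.2 kHz, 28.6 kHz, 47.6 kHz, 54 kHz.

22.2 kHz, 28.6 kHz, 47.6 kHz, 54 kHz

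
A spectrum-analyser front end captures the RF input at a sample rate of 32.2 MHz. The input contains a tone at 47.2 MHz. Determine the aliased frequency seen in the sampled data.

15 MHz

47.2 MHz mod fs = 15 MHz.
15 MHz ≤ fs/2 = 16.1 MHz, appears at 15 MHz.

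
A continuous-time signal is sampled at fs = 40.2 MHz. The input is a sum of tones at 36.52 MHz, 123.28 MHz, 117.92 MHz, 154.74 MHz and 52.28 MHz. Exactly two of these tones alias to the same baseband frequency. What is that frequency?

fs/2 = 20.1 MHz.
36.52 MHz > fs/2 = 20.1 MHz, folds to fs − 36.52 MHz = 3.68 MHz.
123.28 MHz mod fs = 2.68 MHz.
2.68 MHz ≤ fs/2 = 20.1 MHz, appears at 2.68 MHz.
117.92 MHz mod fs = 37.52 MHz.
37.52 MHz > fs/2 = 20.1 MHz, folds to fs − 37.52 MHz = 2.68 MHz.
154.74 MHz mod fs = 34.14 MHz.
34.14 MHz > fs/2 = 20.1 MHz, folds to fs − 34.14 MHz = 6.06 MHz.
52.28 MHz mod fs = 12.08 MHz.
12.08 MHz ≤ fs/2 = 20.1 MHz, appears at 12.08 MHz.
117.92 MHz and 123.28 MHz both map to 2.68 MHz.

2.68 MHz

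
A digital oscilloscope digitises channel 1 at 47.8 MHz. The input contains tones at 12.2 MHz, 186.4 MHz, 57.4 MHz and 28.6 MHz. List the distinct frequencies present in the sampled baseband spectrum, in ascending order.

4.8 MHz, 9.6 MHz, 12.2 MHz, 19.2 MHz

fs/2 = 23.9 MHz.
12.2 MHz ≤ fs/2 = 23.9 MHz, passes unchanged.
186.4 MHz mod fs = 43 MHz.
43 MHz > fs/2 = 23.9 MHz, folds to fs − 43 MHz = 4.8 MHz.
57.4 MHz mod fs = 9.6 MHz.
9.6 MHz ≤ fs/2 = 23.9 MHz, appears at 9.6 MHz.
28.6 MHz > fs/2 = 23.9 MHz, folds to fs − 28.6 MHz = 19.2 MHz.
Distinct values: {4.8 MHz, 9.6 MHz, 12.2 MHz, 19.2 MHz}.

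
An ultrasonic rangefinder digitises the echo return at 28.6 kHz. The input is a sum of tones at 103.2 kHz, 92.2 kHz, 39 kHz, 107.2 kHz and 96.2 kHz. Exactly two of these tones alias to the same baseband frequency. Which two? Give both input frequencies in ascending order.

fs/2 = 14.3 kHz.
103.2 kHz mod fs = 17.4 kHz.
17.4 kHz > fs/2 = 14.3 kHz, folds to fs − 17.4 kHz = 11.2 kHz.
92.2 kHz mod fs = 6.4 kHz.
6.4 kHz ≤ fs/2 = 14.3 kHz, appears at 6.4 kHz.
39 kHz mod fs = 10.4 kHz.
10.4 kHz ≤ fs/2 = 14.3 kHz, appears at 10.4 kHz.
107.2 kHz mod fs = 21.4 kHz.
21.4 kHz > fs/2 = 14.3 kHz, folds to fs − 21.4 kHz = 7.2 kHz.
96.2 kHz mod fs = 10.4 kHz.
10.4 kHz ≤ fs/2 = 14.3 kHz, appears at 10.4 kHz.
39 kHz and 96.2 kHz both map to 10.4 kHz.

39 kHz, 96.2 kHz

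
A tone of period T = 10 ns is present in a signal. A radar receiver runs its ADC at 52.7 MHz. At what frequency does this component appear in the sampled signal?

T = 10 ns → f = 1/T = 100 MHz.
100 MHz mod fs = 47.3 MHz.
47.3 MHz > fs/2 = 26.35 MHz, folds to fs − 47.3 MHz = 5.4 MHz.

5.4 MHz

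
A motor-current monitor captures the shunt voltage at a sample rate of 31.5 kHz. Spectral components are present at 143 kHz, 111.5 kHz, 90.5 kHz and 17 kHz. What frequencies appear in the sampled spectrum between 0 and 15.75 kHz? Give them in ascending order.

4 kHz, 14.5 kHz

fs/2 = 15.75 kHz.
143 kHz mod fs = 17 kHz.
17 kHz > fs/2 = 15.75 kHz, folds to fs − 17 kHz = 14.5 kHz.
111.5 kHz mod fs = 17 kHz.
17 kHz > fs/2 = 15.75 kHz, folds to fs − 17 kHz = 14.5 kHz.
90.5 kHz mod fs = 27.5 kHz.
27.5 kHz > fs/2 = 15.75 kHz, folds to fs − 27.5 kHz = 4 kHz.
17 kHz > fs/2 = 15.75 kHz, folds to fs − 17 kHz = 14.5 kHz.
Distinct values: {4 kHz, 14.5 kHz}.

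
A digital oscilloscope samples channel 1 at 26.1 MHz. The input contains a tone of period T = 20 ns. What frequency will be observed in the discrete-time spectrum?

2.2 MHz

T = 20 ns → f = 1/T = 50 MHz.
50 MHz mod fs = 23.9 MHz.
23.9 MHz > fs/2 = 13.05 MHz, folds to fs − 23.9 MHz = 2.2 MHz.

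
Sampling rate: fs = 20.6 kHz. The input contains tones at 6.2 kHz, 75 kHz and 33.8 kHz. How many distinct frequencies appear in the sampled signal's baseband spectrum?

2

fs/2 = 10.3 kHz.
6.2 kHz ≤ fs/2 = 10.3 kHz, passes unchanged.
75 kHz mod fs = 13.2 kHz.
13.2 kHz > fs/2 = 10.3 kHz, folds to fs − 13.2 kHz = 7.4 kHz.
33.8 kHz mod fs = 13.2 kHz.
13.2 kHz > fs/2 = 10.3 kHz, folds to fs − 13.2 kHz = 7.4 kHz.
Distinct values: {6.2 kHz, 7.4 kHz} → 2.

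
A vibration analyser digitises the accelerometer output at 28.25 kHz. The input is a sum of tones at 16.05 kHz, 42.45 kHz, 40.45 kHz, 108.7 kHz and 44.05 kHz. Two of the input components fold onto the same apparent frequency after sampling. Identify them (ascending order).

16.05 kHz, 40.45 kHz

fs/2 = 14.125 kHz.
16.05 kHz > fs/2 = 14.125 kHz, folds to fs − 16.05 kHz = 12.2 kHz.
42.45 kHz mod fs = 14.2 kHz.
14.2 kHz > fs/2 = 14.125 kHz, folds to fs − 14.2 kHz = 14.05 kHz.
40.45 kHz mod fs = 12.2 kHz.
12.2 kHz ≤ fs/2 = 14.125 kHz, appears at 12.2 kHz.
108.7 kHz mod fs = 23.95 kHz.
23.95 kHz > fs/2 = 14.125 kHz, folds to fs − 23.95 kHz = 4.3 kHz.
44.05 kHz mod fs = 15.8 kHz.
15.8 kHz > fs/2 = 14.125 kHz, folds to fs − 15.8 kHz = 12.45 kHz.
16.05 kHz and 40.45 kHz both map to 12.2 kHz.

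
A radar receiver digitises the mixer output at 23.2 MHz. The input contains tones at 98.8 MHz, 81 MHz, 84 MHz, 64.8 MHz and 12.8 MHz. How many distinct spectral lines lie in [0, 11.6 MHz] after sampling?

fs/2 = 11.6 MHz.
98.8 MHz mod fs = 6 MHz.
6 MHz ≤ fs/2 = 11.6 MHz, appears at 6 MHz.
81 MHz mod fs = 11.4 MHz.
11.4 MHz ≤ fs/2 = 11.6 MHz, appears at 11.4 MHz.
84 MHz mod fs = 14.4 MHz.
14.4 MHz > fs/2 = 11.6 MHz, folds to fs − 14.4 MHz = 8.8 MHz.
64.8 MHz mod fs = 18.4 MHz.
18.4 MHz > fs/2 = 11.6 MHz, folds to fs − 18.4 MHz = 4.8 MHz.
12.8 MHz > fs/2 = 11.6 MHz, folds to fs − 12.8 MHz = 10.4 MHz.
Distinct values: {4.8 MHz, 6 MHz, 8.8 MHz, 10.4 MHz, 11.4 MHz} → 5.

5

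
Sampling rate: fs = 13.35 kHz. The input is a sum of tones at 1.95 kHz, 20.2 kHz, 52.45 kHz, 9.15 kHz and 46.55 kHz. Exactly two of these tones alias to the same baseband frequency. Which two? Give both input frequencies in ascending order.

fs/2 = 6.675 kHz.
1.95 kHz ≤ fs/2 = 6.675 kHz, passes unchanged.
20.2 kHz mod fs = 6.85 kHz.
6.85 kHz > fs/2 = 6.675 kHz, folds to fs − 6.85 kHz = 6.5 kHz.
52.45 kHz mod fs = 12.4 kHz.
12.4 kHz > fs/2 = 6.675 kHz, folds to fs − 12.4 kHz = 0.95 kHz.
9.15 kHz > fs/2 = 6.675 kHz, folds to fs − 9.15 kHz = 4.2 kHz.
46.55 kHz mod fs = 6.5 kHz.
6.5 kHz ≤ fs/2 = 6.675 kHz, appears at 6.5 kHz.
20.2 kHz and 46.55 kHz both map to 6.5 kHz.

20.2 kHz, 46.55 kHz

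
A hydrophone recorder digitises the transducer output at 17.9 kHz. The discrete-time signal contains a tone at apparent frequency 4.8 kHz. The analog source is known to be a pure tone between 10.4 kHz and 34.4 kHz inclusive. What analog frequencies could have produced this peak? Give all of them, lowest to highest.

Frequencies that alias to 4.8 kHz are k·fs ± 4.8 kHz for integer k ≥ 0.
k=0: 4.8 kHz.
k=1: 13.1 kHz, 22.7 kHz.
k=2: 31 kHz, 40.6 kHz.
k=3: 48.9 kHz, 58.5 kHz.
Within [10.4 kHz, 34.4 kHz]: 13.1 kHz, 22.7 kHz, 31 kHz.

13.1 kHz, 22.7 kHz, 31 kHz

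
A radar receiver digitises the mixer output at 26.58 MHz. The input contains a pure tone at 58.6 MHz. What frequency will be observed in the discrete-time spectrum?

5.44 MHz

58.6 MHz mod fs = 5.44 MHz.
5.44 MHz ≤ fs/2 = 13.29 MHz, appears at 5.44 MHz.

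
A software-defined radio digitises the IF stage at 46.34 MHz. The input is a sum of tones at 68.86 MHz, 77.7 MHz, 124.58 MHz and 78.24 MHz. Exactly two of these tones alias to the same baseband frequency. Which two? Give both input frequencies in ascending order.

78.24 MHz, 124.58 MHz

fs/2 = 23.17 MHz.
68.86 MHz mod fs = 22.52 MHz.
22.52 MHz ≤ fs/2 = 23.17 MHz, appears at 22.52 MHz.
77.7 MHz mod fs = 31.36 MHz.
31.36 MHz > fs/2 = 23.17 MHz, folds to fs − 31.36 MHz = 14.98 MHz.
124.58 MHz mod fs = 31.9 MHz.
31.9 MHz > fs/2 = 23.17 MHz, folds to fs − 31.9 MHz = 14.44 MHz.
78.24 MHz mod fs = 31.9 MHz.
31.9 MHz > fs/2 = 23.17 MHz, folds to fs − 31.9 MHz = 14.44 MHz.
78.24 MHz and 124.58 MHz both map to 14.44 MHz.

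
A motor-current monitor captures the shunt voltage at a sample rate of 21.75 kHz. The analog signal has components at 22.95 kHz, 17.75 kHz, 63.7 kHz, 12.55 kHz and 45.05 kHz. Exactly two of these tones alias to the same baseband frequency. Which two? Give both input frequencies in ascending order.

45.05 kHz, 63.7 kHz

fs/2 = 10.875 kHz.
22.95 kHz mod fs = 1.2 kHz.
1.2 kHz ≤ fs/2 = 10.875 kHz, appears at 1.2 kHz.
17.75 kHz > fs/2 = 10.875 kHz, folds to fs − 17.75 kHz = 4 kHz.
63.7 kHz mod fs = 20.2 kHz.
20.2 kHz > fs/2 = 10.875 kHz, folds to fs − 20.2 kHz = 1.55 kHz.
12.55 kHz > fs/2 = 10.875 kHz, folds to fs − 12.55 kHz = 9.2 kHz.
45.05 kHz mod fs = 1.55 kHz.
1.55 kHz ≤ fs/2 = 10.875 kHz, appears at 1.55 kHz.
45.05 kHz and 63.7 kHz both map to 1.55 kHz.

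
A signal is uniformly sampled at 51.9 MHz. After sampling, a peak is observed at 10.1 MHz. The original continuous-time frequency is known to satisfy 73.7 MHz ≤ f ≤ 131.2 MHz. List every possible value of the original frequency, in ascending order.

93.7 MHz, 113.9 MHz

Frequencies that alias to 10.1 MHz are k·fs ± 10.1 MHz for integer k ≥ 0.
k=0: 10.1 MHz.
k=1: 41.8 MHz, 62 MHz.
k=2: 93.7 MHz, 113.9 MHz.
k=3: 145.6 MHz, 165.8 MHz.
Within [73.7 MHz, 131.2 MHz]: 93.7 MHz, 113.9 MHz.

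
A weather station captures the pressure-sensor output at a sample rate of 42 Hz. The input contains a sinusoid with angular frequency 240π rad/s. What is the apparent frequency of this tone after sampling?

6 Hz

ω = 240π rad/s → f = ω/(2π) = 120 Hz.
120 Hz mod fs = 36 Hz.
36 Hz > fs/2 = 21 Hz, folds to fs − 36 Hz = 6 Hz.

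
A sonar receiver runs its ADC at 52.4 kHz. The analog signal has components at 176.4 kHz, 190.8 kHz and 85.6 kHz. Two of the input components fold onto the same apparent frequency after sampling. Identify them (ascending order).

85.6 kHz, 176.4 kHz

fs/2 = 26.2 kHz.
176.4 kHz mod fs = 19.2 kHz.
19.2 kHz ≤ fs/2 = 26.2 kHz, appears at 19.2 kHz.
190.8 kHz mod fs = 33.6 kHz.
33.6 kHz > fs/2 = 26.2 kHz, folds to fs − 33.6 kHz = 18.8 kHz.
85.6 kHz mod fs = 33.2 kHz.
33.2 kHz > fs/2 = 26.2 kHz, folds to fs − 33.2 kHz = 19.2 kHz.
85.6 kHz and 176.4 kHz both map to 19.2 kHz.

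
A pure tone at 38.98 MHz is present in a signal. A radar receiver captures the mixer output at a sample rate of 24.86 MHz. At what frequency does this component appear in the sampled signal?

38.98 MHz mod fs = 14.12 MHz.
14.12 MHz > fs/2 = 12.43 MHz, folds to fs − 14.12 MHz = 10.74 MHz.

10.74 MHz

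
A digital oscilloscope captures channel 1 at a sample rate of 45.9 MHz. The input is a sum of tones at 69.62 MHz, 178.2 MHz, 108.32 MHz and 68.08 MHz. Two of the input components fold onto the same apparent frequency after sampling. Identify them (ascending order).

68.08 MHz, 69.62 MHz

fs/2 = 22.95 MHz.
69.62 MHz mod fs = 23.72 MHz.
23.72 MHz > fs/2 = 22.95 MHz, folds to fs − 23.72 MHz = 22.18 MHz.
178.2 MHz mod fs = 40.5 MHz.
40.5 MHz > fs/2 = 22.95 MHz, folds to fs − 40.5 MHz = 5.4 MHz.
108.32 MHz mod fs = 16.52 MHz.
16.52 MHz ≤ fs/2 = 22.95 MHz, appears at 16.52 MHz.
68.08 MHz mod fs = 22.18 MHz.
22.18 MHz ≤ fs/2 = 22.95 MHz, appears at 22.18 MHz.
68.08 MHz and 69.62 MHz both map to 22.18 MHz.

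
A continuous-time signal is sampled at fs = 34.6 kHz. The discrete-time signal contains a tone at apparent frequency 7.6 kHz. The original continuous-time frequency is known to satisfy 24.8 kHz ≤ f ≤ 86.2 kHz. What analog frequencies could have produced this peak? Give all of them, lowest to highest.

27 kHz, 42.2 kHz, 61.6 kHz, 76.8 kHz

Frequencies that alias to 7.6 kHz are k·fs ± 7.6 kHz for integer k ≥ 0.
k=0: 7.6 kHz.
k=1: 27 kHz, 42.2 kHz.
k=2: 61.6 kHz, 76.8 kHz.
k=3: 96.2 kHz, 111.4 kHz.
Within [24.8 kHz, 86.2 kHz]: 27 kHz, 42.2 kHz, 61.6 kHz, 76.8 kHz.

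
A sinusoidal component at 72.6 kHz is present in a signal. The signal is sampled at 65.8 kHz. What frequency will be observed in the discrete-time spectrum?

6.8 kHz

72.6 kHz mod fs = 6.8 kHz.
6.8 kHz ≤ fs/2 = 32.9 kHz, appears at 6.8 kHz.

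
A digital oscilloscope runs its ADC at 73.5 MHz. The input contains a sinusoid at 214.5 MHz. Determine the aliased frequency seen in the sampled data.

214.5 MHz mod fs = 67.5 MHz.
67.5 MHz > fs/2 = 36.75 MHz, folds to fs − 67.5 MHz = 6 MHz.

6 MHz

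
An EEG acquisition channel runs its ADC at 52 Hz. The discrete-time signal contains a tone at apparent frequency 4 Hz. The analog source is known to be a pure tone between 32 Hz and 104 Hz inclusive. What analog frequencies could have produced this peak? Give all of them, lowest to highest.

Frequencies that alias to 4 Hz are k·fs ± 4 Hz for integer k ≥ 0.
k=0: 4 Hz.
k=1: 48 Hz, 56 Hz.
k=2: 100 Hz, 108 Hz.
k=3: 152 Hz, 160 Hz.
Within [32 Hz, 104 Hz]: 48 Hz, 56 Hz, 100 Hz.

48 Hz, 56 Hz, 100 Hz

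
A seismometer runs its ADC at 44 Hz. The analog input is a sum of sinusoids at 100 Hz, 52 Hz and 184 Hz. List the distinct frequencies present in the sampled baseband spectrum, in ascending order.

8 Hz, 12 Hz

fs/2 = 22 Hz.
100 Hz mod fs = 12 Hz.
12 Hz ≤ fs/2 = 22 Hz, appears at 12 Hz.
52 Hz mod fs = 8 Hz.
8 Hz ≤ fs/2 = 22 Hz, appears at 8 Hz.
184 Hz mod fs = 8 Hz.
8 Hz ≤ fs/2 = 22 Hz, appears at 8 Hz.
Distinct values: {8 Hz, 12 Hz}.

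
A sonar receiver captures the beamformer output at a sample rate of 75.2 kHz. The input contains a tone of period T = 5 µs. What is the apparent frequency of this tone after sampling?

25.6 kHz

T = 5 µs → f = 1/T = 200 kHz.
200 kHz mod fs = 49.6 kHz.
49.6 kHz > fs/2 = 37.6 kHz, folds to fs − 49.6 kHz = 25.6 kHz.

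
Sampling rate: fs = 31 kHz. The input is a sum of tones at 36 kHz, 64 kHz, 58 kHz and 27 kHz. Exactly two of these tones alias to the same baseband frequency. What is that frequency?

fs/2 = 15.5 kHz.
36 kHz mod fs = 5 kHz.
5 kHz ≤ fs/2 = 15.5 kHz, appears at 5 kHz.
64 kHz mod fs = 2 kHz.
2 kHz ≤ fs/2 = 15.5 kHz, appears at 2 kHz.
58 kHz mod fs = 27 kHz.
27 kHz > fs/2 = 15.5 kHz, folds to fs − 27 kHz = 4 kHz.
27 kHz > fs/2 = 15.5 kHz, folds to fs − 27 kHz = 4 kHz.
27 kHz and 58 kHz both map to 4 kHz.

4 kHz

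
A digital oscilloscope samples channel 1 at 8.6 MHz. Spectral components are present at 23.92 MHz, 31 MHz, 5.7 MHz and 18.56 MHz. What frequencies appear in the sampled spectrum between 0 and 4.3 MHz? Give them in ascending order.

fs/2 = 4.3 MHz.
23.92 MHz mod fs = 6.72 MHz.
6.72 MHz > fs/2 = 4.3 MHz, folds to fs − 6.72 MHz = 1.88 MHz.
31 MHz mod fs = 5.2 MHz.
5.2 MHz > fs/2 = 4.3 MHz, folds to fs − 5.2 MHz = 3.4 MHz.
5.7 MHz > fs/2 = 4.3 MHz, folds to fs − 5.7 MHz = 2.9 MHz.
18.56 MHz mod fs = 1.36 MHz.
1.36 MHz ≤ fs/2 = 4.3 MHz, appears at 1.36 MHz.
Distinct values: {1.36 MHz, 1.88 MHz, 2.9 MHz, 3.4 MHz}.

1.36 MHz, 1.88 MHz, 2.9 MHz, 3.4 MHz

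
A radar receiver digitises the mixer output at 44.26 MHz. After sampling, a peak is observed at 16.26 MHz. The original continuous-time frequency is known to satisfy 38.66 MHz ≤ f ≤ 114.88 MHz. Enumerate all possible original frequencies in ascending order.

60.52 MHz, 72.26 MHz, 104.78 MHz

Frequencies that alias to 16.26 MHz are k·fs ± 16.26 MHz for integer k ≥ 0.
k=0: 16.26 MHz.
k=1: 28 MHz, 60.52 MHz.
k=2: 72.26 MHz, 104.78 MHz.
k=3: 116.52 MHz, 149.04 MHz.
Within [38.66 MHz, 114.88 MHz]: 60.52 MHz, 72.26 MHz, 104.78 MHz.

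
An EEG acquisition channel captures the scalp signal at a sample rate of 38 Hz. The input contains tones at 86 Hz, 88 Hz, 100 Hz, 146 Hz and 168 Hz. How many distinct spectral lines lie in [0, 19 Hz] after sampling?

5

fs/2 = 19 Hz.
86 Hz mod fs = 10 Hz.
10 Hz ≤ fs/2 = 19 Hz, appears at 10 Hz.
88 Hz mod fs = 12 Hz.
12 Hz ≤ fs/2 = 19 Hz, appears at 12 Hz.
100 Hz mod fs = 24 Hz.
24 Hz > fs/2 = 19 Hz, folds to fs − 24 Hz = 14 Hz.
146 Hz mod fs = 32 Hz.
32 Hz > fs/2 = 19 Hz, folds to fs − 32 Hz = 6 Hz.
168 Hz mod fs = 16 Hz.
16 Hz ≤ fs/2 = 19 Hz, appears at 16 Hz.
Distinct values: {6 Hz, 10 Hz, 12 Hz, 14 Hz, 16 Hz} → 5.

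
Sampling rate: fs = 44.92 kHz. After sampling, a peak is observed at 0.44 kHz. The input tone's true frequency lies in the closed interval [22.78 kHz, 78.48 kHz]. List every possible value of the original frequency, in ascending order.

Frequencies that alias to 0.44 kHz are k·fs ± 0.44 kHz for integer k ≥ 0.
k=0: 0.44 kHz.
k=1: 44.48 kHz, 45.36 kHz.
k=2: 89.4 kHz, 90.28 kHz.
Within [22.78 kHz, 78.48 kHz]: 44.48 kHz, 45.36 kHz.

44.48 kHz, 45.36 kHz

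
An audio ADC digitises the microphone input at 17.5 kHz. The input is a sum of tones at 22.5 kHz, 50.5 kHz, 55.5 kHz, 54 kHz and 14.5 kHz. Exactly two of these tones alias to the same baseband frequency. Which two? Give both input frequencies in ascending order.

fs/2 = 8.75 kHz.
22.5 kHz mod fs = 5 kHz.
5 kHz ≤ fs/2 = 8.75 kHz, appears at 5 kHz.
50.5 kHz mod fs = 15.5 kHz.
15.5 kHz > fs/2 = 8.75 kHz, folds to fs − 15.5 kHz = 2 kHz.
55.5 kHz mod fs = 3 kHz.
3 kHz ≤ fs/2 = 8.75 kHz, appears at 3 kHz.
54 kHz mod fs = 1.5 kHz.
1.5 kHz ≤ fs/2 = 8.75 kHz, appears at 1.5 kHz.
14.5 kHz > fs/2 = 8.75 kHz, folds to fs − 14.5 kHz = 3 kHz.
14.5 kHz and 55.5 kHz both map to 3 kHz.

14.5 kHz, 55.5 kHz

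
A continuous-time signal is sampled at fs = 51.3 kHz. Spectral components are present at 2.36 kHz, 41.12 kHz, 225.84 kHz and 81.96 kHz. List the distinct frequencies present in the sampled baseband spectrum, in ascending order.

fs/2 = 25.65 kHz.
2.36 kHz ≤ fs/2 = 25.65 kHz, passes unchanged.
41.12 kHz > fs/2 = 25.65 kHz, folds to fs − 41.12 kHz = 10.18 kHz.
225.84 kHz mod fs = 20.64 kHz.
20.64 kHz ≤ fs/2 = 25.65 kHz, appears at 20.64 kHz.
81.96 kHz mod fs = 30.66 kHz.
30.66 kHz > fs/2 = 25.65 kHz, folds to fs − 30.66 kHz = 20.64 kHz.
Distinct values: {2.36 kHz, 10.18 kHz, 20.64 kHz}.

2.36 kHz, 10.18 kHz, 20.64 kHz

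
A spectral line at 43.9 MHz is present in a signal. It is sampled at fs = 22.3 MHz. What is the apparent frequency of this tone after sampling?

43.9 MHz mod fs = 21.6 MHz.
21.6 MHz > fs/2 = 11.15 MHz, folds to fs − 21.6 MHz = 0.7 MHz.

0.7 MHz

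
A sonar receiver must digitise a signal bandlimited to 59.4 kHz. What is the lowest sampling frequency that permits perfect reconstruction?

118.8 kHz

Nyquist rate = 2 × 59.4 kHz = 118.8 kHz.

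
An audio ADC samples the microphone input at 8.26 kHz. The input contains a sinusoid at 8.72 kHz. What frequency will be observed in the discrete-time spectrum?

0.46 kHz

8.72 kHz mod fs = 0.46 kHz.
0.46 kHz ≤ fs/2 = 4.13 kHz, appears at 0.46 kHz.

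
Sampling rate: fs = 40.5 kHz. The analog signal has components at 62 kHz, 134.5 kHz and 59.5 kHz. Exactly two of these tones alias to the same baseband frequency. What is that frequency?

19 kHz

fs/2 = 20.25 kHz.
62 kHz mod fs = 21.5 kHz.
21.5 kHz > fs/2 = 20.25 kHz, folds to fs − 21.5 kHz = 19 kHz.
134.5 kHz mod fs = 13 kHz.
13 kHz ≤ fs/2 = 20.25 kHz, appears at 13 kHz.
59.5 kHz mod fs = 19 kHz.
19 kHz ≤ fs/2 = 20.25 kHz, appears at 19 kHz.
59.5 kHz and 62 kHz both map to 19 kHz.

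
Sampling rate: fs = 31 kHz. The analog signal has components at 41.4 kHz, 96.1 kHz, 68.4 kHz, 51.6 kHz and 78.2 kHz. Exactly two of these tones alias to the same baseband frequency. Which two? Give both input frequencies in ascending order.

41.4 kHz, 51.6 kHz

fs/2 = 15.5 kHz.
41.4 kHz mod fs = 10.4 kHz.
10.4 kHz ≤ fs/2 = 15.5 kHz, appears at 10.4 kHz.
96.1 kHz mod fs = 3.1 kHz.
3.1 kHz ≤ fs/2 = 15.5 kHz, appears at 3.1 kHz.
68.4 kHz mod fs = 6.4 kHz.
6.4 kHz ≤ fs/2 = 15.5 kHz, appears at 6.4 kHz.
51.6 kHz mod fs = 20.6 kHz.
20.6 kHz > fs/2 = 15.5 kHz, folds to fs − 20.6 kHz = 10.4 kHz.
78.2 kHz mod fs = 16.2 kHz.
16.2 kHz > fs/2 = 15.5 kHz, folds to fs − 16.2 kHz = 14.8 kHz.
41.4 kHz and 51.6 kHz both map to 10.4 kHz.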